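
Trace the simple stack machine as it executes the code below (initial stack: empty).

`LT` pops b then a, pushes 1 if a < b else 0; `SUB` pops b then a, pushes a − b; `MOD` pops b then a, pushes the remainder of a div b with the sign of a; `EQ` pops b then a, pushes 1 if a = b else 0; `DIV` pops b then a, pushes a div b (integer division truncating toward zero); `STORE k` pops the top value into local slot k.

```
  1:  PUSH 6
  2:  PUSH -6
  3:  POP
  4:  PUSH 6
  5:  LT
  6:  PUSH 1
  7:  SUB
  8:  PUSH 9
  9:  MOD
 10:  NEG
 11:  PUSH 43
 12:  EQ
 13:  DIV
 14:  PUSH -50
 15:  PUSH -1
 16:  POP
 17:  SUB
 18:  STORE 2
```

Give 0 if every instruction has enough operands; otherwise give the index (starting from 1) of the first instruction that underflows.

13

PUSH 6  -> [6]
PUSH -6 -> [6, -6]
POP     -> [6]
PUSH 6  -> [6, 6]
LT      -> [0]
PUSH 1  -> [0, 1]
SUB     -> [-1]
PUSH 9  -> [-1, 9]
MOD     -> [-1]
NEG     -> [1]
PUSH 43 -> [1, 43]
EQ      -> [0]
DIV  — needs 2 operands, stack has 1 → underflow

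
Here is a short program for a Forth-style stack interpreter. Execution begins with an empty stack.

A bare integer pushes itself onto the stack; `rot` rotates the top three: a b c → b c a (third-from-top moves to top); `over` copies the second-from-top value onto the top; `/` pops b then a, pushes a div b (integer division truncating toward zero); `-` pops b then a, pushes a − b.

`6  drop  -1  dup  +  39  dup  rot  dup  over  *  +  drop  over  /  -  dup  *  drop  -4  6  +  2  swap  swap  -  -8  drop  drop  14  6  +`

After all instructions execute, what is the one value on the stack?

6     6
drop  (empty)
-1    -1
dup   -1 -1
+     -2
39    -2 39
dup   -2 39 39
rot   39 39 -2
dup   39 39 -2 -2
over  39 39 -2 -2 -2
*     39 39 -2 4
+     39 39 2
drop  39 39
over  39 39 39
/     39 1
-     38
dup   38 38
*     1444
drop  (empty)
-4    -4
6     -4 6
+     2
2     2 2
swap  2 2
swap  2 2
-     0
-8    0 -8
drop  0
drop  (empty)
14    14
6     14 6
+     20

20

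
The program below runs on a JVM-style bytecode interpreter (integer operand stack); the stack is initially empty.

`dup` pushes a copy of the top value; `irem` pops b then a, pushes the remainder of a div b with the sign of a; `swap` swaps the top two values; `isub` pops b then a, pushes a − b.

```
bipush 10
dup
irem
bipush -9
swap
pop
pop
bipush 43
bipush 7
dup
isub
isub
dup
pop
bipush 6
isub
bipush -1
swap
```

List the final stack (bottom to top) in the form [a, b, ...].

bipush 10 → [10]
dup       → [10, 10]
irem      → [0]
bipush -9 → [0, -9]
swap      → [-9, 0]
pop       → [-9]
pop       → []
bipush 43 → [43]
bipush 7  → [43, 7]
dup       → [43, 7, 7]
isub      → [43, 0]
isub      → [43]
dup       → [43, 43]
pop       → [43]
bipush 6  → [43, 6]
isub      → [37]
bipush -1 → [37, -1]
swap      → [-1, 37]

[-1, 37]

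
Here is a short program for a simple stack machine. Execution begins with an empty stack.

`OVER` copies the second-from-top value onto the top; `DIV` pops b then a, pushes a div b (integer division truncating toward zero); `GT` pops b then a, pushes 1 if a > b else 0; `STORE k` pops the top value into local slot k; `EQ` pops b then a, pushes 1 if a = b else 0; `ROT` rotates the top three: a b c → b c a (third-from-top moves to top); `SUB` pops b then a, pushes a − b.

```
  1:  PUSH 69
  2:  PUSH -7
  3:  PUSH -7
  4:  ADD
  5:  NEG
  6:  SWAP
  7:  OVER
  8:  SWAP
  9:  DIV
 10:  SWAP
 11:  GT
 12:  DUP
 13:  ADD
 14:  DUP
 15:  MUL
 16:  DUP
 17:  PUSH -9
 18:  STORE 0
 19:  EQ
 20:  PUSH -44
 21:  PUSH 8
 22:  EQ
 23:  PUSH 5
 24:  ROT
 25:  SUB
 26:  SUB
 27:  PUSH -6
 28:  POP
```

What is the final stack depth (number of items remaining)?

1

PUSH 69  -> [69]
PUSH -7  -> [69, -7]
PUSH -7  -> [69, -7, -7]
ADD      -> [69, -14]
NEG      -> [69, 14]
SWAP     -> [14, 69]
OVER     -> [14, 69, 14]
SWAP     -> [14, 14, 69]
DIV      -> [14, 0]
SWAP     -> [0, 14]
GT       -> [0]
DUP      -> [0, 0]
ADD      -> [0]
DUP      -> [0, 0]
MUL      -> [0]
DUP      -> [0, 0]
PUSH -9  -> [0, 0, -9]
STORE 0  -> [0, 0]
EQ       -> [1]
PUSH -44 -> [1, -44]
PUSH 8   -> [1, -44, 8]
EQ       -> [1, 0]
PUSH 5   -> [1, 0, 5]
ROT      -> [0, 5, 1]
SUB      -> [0, 4]
SUB      -> [-4]
PUSH -6  -> [-4, -6]
POP      -> [-4]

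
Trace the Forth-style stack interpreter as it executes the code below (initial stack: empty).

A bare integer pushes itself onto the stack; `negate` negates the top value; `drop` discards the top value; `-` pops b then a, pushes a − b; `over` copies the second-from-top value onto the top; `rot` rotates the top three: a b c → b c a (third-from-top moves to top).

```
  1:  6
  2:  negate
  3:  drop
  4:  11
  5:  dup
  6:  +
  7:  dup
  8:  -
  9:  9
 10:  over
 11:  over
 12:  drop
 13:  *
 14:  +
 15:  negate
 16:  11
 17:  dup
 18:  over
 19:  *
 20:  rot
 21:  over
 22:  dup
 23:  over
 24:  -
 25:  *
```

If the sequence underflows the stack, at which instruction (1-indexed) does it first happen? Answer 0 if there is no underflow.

0

6      -> [6]
negate -> [-6]
drop   -> []
11     -> [11]
dup    -> [11, 11]
+      -> [22]
dup    -> [22, 22]
-      -> [0]
9      -> [0, 9]
over   -> [0, 9, 0]
over   -> [0, 9, 0, 9]
drop   -> [0, 9, 0]
*      -> [0, 0]
+      -> [0]
negate -> [0]
11     -> [0, 11]
dup    -> [0, 11, 11]
over   -> [0, 11, 11, 11]
*      -> [0, 11, 121]
rot    -> [11, 121, 0]
over   -> [11, 121, 0, 121]
dup    -> [11, 121, 0, 121, 121]
over   -> [11, 121, 0, 121, 121, 121]
-      -> [11, 121, 0, 121, 0]
*      -> [11, 121, 0, 0]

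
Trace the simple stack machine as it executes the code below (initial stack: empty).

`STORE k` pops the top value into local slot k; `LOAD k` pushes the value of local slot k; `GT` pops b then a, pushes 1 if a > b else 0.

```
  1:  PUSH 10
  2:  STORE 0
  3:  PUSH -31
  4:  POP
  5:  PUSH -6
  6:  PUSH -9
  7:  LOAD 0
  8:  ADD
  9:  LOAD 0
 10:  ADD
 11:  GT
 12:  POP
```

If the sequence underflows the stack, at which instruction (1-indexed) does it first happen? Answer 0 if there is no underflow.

PUSH 10   10
STORE 0   (empty)
PUSH -31  -31
POP       (empty)
PUSH -6   -6
PUSH -9   -6 -9
LOAD 0    -6 -9 10
ADD       -6 1
LOAD 0    -6 1 10
ADD       -6 11
GT        0
POP       (empty)

0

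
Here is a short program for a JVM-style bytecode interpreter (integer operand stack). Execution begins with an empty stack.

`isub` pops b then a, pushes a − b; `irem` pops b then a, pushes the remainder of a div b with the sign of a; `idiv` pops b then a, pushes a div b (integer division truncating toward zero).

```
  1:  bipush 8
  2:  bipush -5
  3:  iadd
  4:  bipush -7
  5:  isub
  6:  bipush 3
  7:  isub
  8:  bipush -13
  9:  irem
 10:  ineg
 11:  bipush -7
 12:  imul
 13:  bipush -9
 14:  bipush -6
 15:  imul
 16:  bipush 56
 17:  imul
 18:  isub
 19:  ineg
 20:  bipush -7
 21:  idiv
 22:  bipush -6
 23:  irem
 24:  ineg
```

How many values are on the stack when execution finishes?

bipush 8    8
bipush -5   8 -5
iadd        3
bipush -7   3 -7
isub        10
bipush 3    10 3
isub        7
bipush -13  7 -13
irem        7
ineg        -7
bipush -7   -7 -7
imul        49
bipush -9   49 -9
bipush -6   49 -9 -6
imul        49 54
bipush 56   49 54 56
imul        49 3024
isub        -2975
ineg        2975
bipush -7   2975 -7
idiv        -425
bipush -6   -425 -6
irem        -5
ineg        5

1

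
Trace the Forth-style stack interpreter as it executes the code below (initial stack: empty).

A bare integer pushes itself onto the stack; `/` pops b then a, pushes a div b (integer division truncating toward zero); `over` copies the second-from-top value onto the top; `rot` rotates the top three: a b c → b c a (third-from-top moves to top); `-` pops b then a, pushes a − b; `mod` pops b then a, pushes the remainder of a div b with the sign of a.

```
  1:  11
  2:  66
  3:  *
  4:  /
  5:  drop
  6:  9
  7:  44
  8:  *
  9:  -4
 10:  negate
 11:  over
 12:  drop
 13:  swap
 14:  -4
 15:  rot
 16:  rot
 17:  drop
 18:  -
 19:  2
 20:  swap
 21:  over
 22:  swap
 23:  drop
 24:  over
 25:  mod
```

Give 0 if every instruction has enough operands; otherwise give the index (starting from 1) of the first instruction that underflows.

4

11 → [11]
66 → [11, 66]
*  → [726]
/  — needs 2 operands, stack has 1 → underflow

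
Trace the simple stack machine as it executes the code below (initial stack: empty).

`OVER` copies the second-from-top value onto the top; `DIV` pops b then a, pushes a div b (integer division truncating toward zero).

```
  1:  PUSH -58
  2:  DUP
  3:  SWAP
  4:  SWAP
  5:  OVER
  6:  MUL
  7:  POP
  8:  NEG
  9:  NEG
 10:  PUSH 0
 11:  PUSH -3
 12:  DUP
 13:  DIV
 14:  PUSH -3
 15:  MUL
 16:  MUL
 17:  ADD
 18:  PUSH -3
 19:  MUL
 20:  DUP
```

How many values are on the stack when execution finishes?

2

PUSH -58  [-58]
DUP       [-58, -58]
SWAP      [-58, -58]
SWAP      [-58, -58]
OVER      [-58, -58, -58]
MUL       [-58, 3364]
POP       [-58]
NEG       [58]
NEG       [-58]
PUSH 0    [-58, 0]
PUSH -3   [-58, 0, -3]
DUP       [-58, 0, -3, -3]
DIV       [-58, 0, 1]
PUSH -3   [-58, 0, 1, -3]
MUL       [-58, 0, -3]
MUL       [-58, 0]
ADD       [-58]
PUSH -3   [-58, -3]
MUL       [174]
DUP       [174, 174]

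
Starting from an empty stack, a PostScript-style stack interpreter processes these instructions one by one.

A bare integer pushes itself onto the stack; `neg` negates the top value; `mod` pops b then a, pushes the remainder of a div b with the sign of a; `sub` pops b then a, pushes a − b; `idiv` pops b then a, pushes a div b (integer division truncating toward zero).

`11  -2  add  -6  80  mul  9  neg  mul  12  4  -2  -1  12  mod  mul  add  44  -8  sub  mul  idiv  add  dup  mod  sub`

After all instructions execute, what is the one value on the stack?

9

11   → 11
-2   → 11 -2
add  → 9
-6   → 9 -6
80   → 9 -6 80
mul  → 9 -480
9    → 9 -480 9
neg  → 9 -480 -9
mul  → 9 4320
12   → 9 4320 12
4    → 9 4320 12 4
-2   → 9 4320 12 4 -2
-1   → 9 4320 12 4 -2 -1
12   → 9 4320 12 4 -2 -1 12
mod  → 9 4320 12 4 -2 -1
mul  → 9 4320 12 4 2
add  → 9 4320 12 6
44   → 9 4320 12 6 44
-8   → 9 4320 12 6 44 -8
sub  → 9 4320 12 6 52
mul  → 9 4320 12 312
idiv → 9 4320 0
add  → 9 4320
dup  → 9 4320 4320
mod  → 9 0
sub  → 9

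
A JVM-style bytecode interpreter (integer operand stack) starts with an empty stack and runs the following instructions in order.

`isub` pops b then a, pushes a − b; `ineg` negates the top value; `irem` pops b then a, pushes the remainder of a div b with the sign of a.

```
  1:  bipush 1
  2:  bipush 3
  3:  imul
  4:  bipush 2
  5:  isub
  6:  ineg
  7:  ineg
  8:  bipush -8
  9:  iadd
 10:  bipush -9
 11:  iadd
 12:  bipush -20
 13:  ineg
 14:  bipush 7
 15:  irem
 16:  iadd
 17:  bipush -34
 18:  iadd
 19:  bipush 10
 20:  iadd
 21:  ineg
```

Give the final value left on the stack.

34

bipush 1    1
bipush 3    1 3
imul        3
bipush 2    3 2
isub        1
ineg        -1
ineg        1
bipush -8   1 -8
iadd        -7
bipush -9   -7 -9
iadd        -16
bipush -20  -16 -20
ineg        -16 20
bipush 7    -16 20 7
irem        -16 6
iadd        -10
bipush -34  -10 -34
iadd        -44
bipush 10   -44 10
iadd        -34
ineg        34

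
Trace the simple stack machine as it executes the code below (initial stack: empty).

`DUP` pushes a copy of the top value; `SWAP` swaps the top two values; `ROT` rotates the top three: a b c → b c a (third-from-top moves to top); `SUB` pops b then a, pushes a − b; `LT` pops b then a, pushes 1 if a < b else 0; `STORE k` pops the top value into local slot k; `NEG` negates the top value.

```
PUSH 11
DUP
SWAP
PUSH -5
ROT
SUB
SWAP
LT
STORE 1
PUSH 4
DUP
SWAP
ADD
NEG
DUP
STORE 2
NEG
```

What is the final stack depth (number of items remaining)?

PUSH 11 -> [11]
DUP     -> [11, 11]
SWAP    -> [11, 11]
PUSH -5 -> [11, 11, -5]
ROT     -> [11, -5, 11]
SUB     -> [11, -16]
SWAP    -> [-16, 11]
LT      -> [1]
STORE 1 -> []
PUSH 4  -> [4]
DUP     -> [4, 4]
SWAP    -> [4, 4]
ADD     -> [8]
NEG     -> [-8]
DUP     -> [-8, -8]
STORE 2 -> [-8]
NEG     -> [8]

1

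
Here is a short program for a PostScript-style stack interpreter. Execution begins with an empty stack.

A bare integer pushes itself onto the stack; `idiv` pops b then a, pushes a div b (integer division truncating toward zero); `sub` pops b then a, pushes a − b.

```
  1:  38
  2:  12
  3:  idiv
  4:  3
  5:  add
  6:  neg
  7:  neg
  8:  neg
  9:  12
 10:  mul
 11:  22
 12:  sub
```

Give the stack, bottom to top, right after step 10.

[-72]

38   -> [38]
12   -> [38, 12]
idiv -> [3]
3    -> [3, 3]
add  -> [6]
neg  -> [-6]
neg  -> [6]
neg  -> [-6]
12   -> [-6, 12]
mul  -> [-72]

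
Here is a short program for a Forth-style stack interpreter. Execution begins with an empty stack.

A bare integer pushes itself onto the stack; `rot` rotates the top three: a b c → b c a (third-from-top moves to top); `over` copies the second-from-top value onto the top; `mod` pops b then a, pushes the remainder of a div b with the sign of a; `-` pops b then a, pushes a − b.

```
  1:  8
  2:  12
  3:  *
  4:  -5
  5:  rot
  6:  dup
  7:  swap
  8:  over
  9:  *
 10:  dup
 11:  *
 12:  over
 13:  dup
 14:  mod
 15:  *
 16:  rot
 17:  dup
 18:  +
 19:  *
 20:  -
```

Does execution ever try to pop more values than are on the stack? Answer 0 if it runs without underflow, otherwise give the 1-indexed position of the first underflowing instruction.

8  -> [8]
12 -> [8, 12]
*  -> [96]
-5 -> [96, -5]
rot  — needs 3 operands, stack has 2 → underflow

5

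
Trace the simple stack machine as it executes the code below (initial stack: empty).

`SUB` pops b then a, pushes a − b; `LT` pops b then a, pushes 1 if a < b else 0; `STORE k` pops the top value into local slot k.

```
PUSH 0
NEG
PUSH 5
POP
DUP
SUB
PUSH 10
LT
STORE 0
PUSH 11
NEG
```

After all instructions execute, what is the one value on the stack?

PUSH 0  → 0
NEG     → 0
PUSH 5  → 0 5
POP     → 0
DUP     → 0 0
SUB     → 0
PUSH 10 → 0 10
LT      → 1
STORE 0 → (empty)
PUSH 11 → 11
NEG     → -11

-11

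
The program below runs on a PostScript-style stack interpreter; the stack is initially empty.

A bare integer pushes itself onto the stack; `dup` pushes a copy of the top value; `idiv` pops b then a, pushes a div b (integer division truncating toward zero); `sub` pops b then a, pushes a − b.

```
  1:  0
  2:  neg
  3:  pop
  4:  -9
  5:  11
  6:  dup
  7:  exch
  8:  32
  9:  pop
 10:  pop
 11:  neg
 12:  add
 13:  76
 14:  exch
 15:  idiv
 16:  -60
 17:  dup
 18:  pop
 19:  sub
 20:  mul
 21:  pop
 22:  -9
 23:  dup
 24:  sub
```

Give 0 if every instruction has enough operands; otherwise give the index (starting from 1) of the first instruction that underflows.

20

0     [0]
neg   [0]
pop   []
-9    [-9]
11    [-9, 11]
dup   [-9, 11, 11]
exch  [-9, 11, 11]
32    [-9, 11, 11, 32]
pop   [-9, 11, 11]
pop   [-9, 11]
neg   [-9, -11]
add   [-20]
76    [-20, 76]
exch  [76, -20]
idiv  [-3]
-60   [-3, -60]
dup   [-3, -60, -60]
pop   [-3, -60]
sub   [57]
mul  — needs 2 operands, stack has 1 → underflow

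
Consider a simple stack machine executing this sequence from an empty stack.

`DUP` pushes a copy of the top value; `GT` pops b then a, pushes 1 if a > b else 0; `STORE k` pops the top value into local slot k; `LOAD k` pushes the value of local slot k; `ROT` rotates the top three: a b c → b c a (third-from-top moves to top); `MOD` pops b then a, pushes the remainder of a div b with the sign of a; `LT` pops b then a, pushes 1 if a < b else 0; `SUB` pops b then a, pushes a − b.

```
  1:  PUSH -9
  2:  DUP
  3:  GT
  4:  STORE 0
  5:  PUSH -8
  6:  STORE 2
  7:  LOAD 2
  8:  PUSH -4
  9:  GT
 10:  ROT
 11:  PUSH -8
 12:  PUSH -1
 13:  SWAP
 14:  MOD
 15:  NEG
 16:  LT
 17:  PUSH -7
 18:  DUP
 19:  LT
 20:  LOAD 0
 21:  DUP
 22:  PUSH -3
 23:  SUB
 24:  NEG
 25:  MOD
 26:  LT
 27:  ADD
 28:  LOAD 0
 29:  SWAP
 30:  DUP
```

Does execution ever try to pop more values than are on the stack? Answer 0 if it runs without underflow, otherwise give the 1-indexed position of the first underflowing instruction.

PUSH -9 -> [-9]
DUP     -> [-9, -9]
GT      -> [0]
STORE 0 -> []
PUSH -8 -> [-8]
STORE 2 -> []
LOAD 2  -> [-8]
PUSH -4 -> [-8, -4]
GT      -> [0]
ROT  — needs 3 operands, stack has 1 → underflow

10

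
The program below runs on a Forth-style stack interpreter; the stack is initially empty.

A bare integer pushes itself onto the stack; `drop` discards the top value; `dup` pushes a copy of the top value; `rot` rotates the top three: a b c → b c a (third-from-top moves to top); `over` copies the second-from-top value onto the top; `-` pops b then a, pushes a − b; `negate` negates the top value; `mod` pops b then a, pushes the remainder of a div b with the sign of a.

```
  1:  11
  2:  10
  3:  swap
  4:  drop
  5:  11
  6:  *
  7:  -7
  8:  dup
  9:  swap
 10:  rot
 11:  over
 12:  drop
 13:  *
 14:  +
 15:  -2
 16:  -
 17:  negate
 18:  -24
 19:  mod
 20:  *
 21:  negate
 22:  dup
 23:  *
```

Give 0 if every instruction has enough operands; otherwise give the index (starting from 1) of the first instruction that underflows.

20

11     → 11
10     → 11 10
swap   → 10 11
drop   → 10
11     → 10 11
*      → 110
-7     → 110 -7
dup    → 110 -7 -7
swap   → 110 -7 -7
rot    → -7 -7 110
over   → -7 -7 110 -7
drop   → -7 -7 110
*      → -7 -770
+      → -777
-2     → -777 -2
-      → -775
negate → 775
-24    → 775 -24
mod    → 7
*  — needs 2 operands, stack has 1 → underflow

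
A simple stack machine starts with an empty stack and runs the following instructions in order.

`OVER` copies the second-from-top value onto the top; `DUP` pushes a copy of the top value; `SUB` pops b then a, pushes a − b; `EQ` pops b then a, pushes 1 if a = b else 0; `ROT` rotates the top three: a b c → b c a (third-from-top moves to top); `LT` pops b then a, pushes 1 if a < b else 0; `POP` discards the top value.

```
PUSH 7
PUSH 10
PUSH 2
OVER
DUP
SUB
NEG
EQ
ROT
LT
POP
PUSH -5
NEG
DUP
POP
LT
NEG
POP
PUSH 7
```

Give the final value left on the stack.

PUSH 7  -> 7
PUSH 10 -> 7 10
PUSH 2  -> 7 10 2
OVER    -> 7 10 2 10
DUP     -> 7 10 2 10 10
SUB     -> 7 10 2 0
NEG     -> 7 10 2 0
EQ      -> 7 10 0
ROT     -> 10 0 7
LT      -> 10 1
POP     -> 10
PUSH -5 -> 10 -5
NEG     -> 10 5
DUP     -> 10 5 5
POP     -> 10 5
LT      -> 0
NEG     -> 0
POP     -> (empty)
PUSH 7  -> 7

7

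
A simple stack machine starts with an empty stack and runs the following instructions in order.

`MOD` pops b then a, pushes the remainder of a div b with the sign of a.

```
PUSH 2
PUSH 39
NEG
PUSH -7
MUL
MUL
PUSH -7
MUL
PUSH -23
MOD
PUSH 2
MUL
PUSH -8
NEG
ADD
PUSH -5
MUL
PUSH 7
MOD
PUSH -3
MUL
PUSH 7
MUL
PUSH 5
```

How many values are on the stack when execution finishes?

PUSH 2    2
PUSH 39   2 39
NEG       2 -39
PUSH -7   2 -39 -7
MUL       2 273
MUL       546
PUSH -7   546 -7
MUL       -3822
PUSH -23  -3822 -23
MOD       -4
PUSH 2    -4 2
MUL       -8
PUSH -8   -8 -8
NEG       -8 8
ADD       0
PUSH -5   0 -5
MUL       0
PUSH 7    0 7
MOD       0
PUSH -3   0 -3
MUL       0
PUSH 7    0 7
MUL       0
PUSH 5    0 5

2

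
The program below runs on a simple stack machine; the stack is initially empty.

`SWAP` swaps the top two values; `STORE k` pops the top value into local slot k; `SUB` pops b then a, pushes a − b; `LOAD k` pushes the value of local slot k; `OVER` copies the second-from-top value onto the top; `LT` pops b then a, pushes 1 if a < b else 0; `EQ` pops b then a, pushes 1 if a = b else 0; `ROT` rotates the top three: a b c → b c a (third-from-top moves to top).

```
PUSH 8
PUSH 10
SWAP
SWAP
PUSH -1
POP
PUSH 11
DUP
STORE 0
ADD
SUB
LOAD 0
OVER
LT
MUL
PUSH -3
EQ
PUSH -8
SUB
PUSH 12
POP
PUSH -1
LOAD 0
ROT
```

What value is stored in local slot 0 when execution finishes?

11

PUSH 8   [8]
PUSH 10  [8, 10]
SWAP     [10, 8]
SWAP     [8, 10]
PUSH -1  [8, 10, -1]
POP      [8, 10]
PUSH 11  [8, 10, 11]
DUP      [8, 10, 11, 11]
STORE 0  [8, 10, 11]
ADD      [8, 21]
SUB      [-13]
LOAD 0   [-13, 11]
OVER     [-13, 11, -13]
LT       [-13, 0]
MUL      [0]
PUSH -3  [0, -3]
EQ       [0]
PUSH -8  [0, -8]
SUB      [8]
PUSH 12  [8, 12]
POP      [8]
PUSH -1  [8, -1]
LOAD 0   [8, -1, 11]
ROT      [-1, 11, 8]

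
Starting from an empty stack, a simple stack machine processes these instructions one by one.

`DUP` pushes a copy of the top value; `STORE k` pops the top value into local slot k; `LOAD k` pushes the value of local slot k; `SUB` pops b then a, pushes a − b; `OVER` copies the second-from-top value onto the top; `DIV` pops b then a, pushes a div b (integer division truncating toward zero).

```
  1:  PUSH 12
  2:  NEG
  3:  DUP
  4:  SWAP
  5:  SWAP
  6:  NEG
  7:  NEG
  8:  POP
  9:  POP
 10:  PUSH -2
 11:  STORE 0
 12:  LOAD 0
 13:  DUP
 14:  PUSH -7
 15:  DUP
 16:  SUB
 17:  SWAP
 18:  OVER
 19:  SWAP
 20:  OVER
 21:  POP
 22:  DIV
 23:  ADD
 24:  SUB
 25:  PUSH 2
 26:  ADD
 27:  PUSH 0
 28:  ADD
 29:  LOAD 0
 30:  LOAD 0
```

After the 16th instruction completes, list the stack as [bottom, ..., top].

[-2, -2, 0]

PUSH 12  12
NEG      -12
DUP      -12 -12
SWAP     -12 -12
SWAP     -12 -12
NEG      -12 12
NEG      -12 -12
POP      -12
POP      (empty)
PUSH -2  -2
STORE 0  (empty)
LOAD 0   -2
DUP      -2 -2
PUSH -7  -2 -2 -7
DUP      -2 -2 -7 -7
SUB      -2 -2 0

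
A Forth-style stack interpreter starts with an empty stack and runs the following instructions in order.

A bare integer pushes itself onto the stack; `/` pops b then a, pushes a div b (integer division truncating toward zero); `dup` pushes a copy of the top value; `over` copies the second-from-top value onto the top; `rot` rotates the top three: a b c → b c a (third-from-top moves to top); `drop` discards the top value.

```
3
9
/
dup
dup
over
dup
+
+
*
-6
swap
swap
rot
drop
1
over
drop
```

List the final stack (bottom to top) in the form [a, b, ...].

3    : 3
9    : 3 9
/    : 0
dup  : 0 0
dup  : 0 0 0
over : 0 0 0 0
dup  : 0 0 0 0 0
+    : 0 0 0 0
+    : 0 0 0
*    : 0 0
-6   : 0 0 -6
swap : 0 -6 0
swap : 0 0 -6
rot  : 0 -6 0
drop : 0 -6
1    : 0 -6 1
over : 0 -6 1 -6
drop : 0 -6 1

[0, -6, 1]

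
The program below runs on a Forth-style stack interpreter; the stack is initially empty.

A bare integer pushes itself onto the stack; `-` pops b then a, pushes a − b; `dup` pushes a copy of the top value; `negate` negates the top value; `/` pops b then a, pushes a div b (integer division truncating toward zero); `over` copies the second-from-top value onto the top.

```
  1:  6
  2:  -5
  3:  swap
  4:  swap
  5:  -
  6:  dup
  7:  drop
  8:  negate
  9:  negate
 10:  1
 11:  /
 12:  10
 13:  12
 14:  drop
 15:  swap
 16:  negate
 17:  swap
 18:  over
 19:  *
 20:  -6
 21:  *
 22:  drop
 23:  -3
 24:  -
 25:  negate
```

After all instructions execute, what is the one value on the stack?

8

6      -> 6
-5     -> 6 -5
swap   -> -5 6
swap   -> 6 -5
-      -> 11
dup    -> 11 11
drop   -> 11
negate -> -11
negate -> 11
1      -> 11 1
/      -> 11
10     -> 11 10
12     -> 11 10 12
drop   -> 11 10
swap   -> 10 11
negate -> 10 -11
swap   -> -11 10
over   -> -11 10 -11
*      -> -11 -110
-6     -> -11 -110 -6
*      -> -11 660
drop   -> -11
-3     -> -11 -3
-      -> -8
negate -> 8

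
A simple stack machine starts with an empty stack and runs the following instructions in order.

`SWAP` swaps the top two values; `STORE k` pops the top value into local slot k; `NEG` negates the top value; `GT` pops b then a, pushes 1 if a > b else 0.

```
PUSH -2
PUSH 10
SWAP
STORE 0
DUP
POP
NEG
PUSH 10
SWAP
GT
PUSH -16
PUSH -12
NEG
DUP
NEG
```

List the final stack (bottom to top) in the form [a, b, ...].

PUSH -2  -> -2
PUSH 10  -> -2 10
SWAP     -> 10 -2
STORE 0  -> 10
DUP      -> 10 10
POP      -> 10
NEG      -> -10
PUSH 10  -> -10 10
SWAP     -> 10 -10
GT       -> 1
PUSH -16 -> 1 -16
PUSH -12 -> 1 -16 -12
NEG      -> 1 -16 12
DUP      -> 1 -16 12 12
NEG      -> 1 -16 12 -12

[1, -16, 12, -12]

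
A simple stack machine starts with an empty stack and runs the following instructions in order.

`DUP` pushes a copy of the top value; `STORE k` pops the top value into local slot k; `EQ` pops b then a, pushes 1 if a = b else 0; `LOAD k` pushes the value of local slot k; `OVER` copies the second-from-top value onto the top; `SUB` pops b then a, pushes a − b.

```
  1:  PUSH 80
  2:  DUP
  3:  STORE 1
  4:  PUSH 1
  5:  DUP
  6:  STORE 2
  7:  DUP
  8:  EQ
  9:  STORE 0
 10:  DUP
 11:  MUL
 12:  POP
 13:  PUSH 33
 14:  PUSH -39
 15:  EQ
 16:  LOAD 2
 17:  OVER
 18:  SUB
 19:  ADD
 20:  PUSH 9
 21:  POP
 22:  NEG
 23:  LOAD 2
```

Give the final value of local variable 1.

PUSH 80   [80]
DUP       [80, 80]
STORE 1   [80]
PUSH 1    [80, 1]
DUP       [80, 1, 1]
STORE 2   [80, 1]
DUP       [80, 1, 1]
EQ        [80, 1]
STORE 0   [80]
DUP       [80, 80]
MUL       [6400]
POP       []
PUSH 33   [33]
PUSH -39  [33, -39]
EQ        [0]
LOAD 2    [0, 1]
OVER      [0, 1, 0]
SUB       [0, 1]
ADD       [1]
PUSH 9    [1, 9]
POP       [1]
NEG       [-1]
LOAD 2    [-1, 1]

80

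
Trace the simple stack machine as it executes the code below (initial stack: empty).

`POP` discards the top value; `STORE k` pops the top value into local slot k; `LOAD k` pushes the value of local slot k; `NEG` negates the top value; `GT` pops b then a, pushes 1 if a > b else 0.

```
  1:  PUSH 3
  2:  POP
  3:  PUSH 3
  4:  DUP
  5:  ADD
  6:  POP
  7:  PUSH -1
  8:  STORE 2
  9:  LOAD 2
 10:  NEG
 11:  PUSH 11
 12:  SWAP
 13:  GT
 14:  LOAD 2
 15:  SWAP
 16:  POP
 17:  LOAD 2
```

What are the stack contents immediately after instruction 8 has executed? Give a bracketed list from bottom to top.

[]

PUSH 3  -> [3]
POP     -> []
PUSH 3  -> [3]
DUP     -> [3, 3]
ADD     -> [6]
POP     -> []
PUSH -1 -> [-1]
STORE 2 -> []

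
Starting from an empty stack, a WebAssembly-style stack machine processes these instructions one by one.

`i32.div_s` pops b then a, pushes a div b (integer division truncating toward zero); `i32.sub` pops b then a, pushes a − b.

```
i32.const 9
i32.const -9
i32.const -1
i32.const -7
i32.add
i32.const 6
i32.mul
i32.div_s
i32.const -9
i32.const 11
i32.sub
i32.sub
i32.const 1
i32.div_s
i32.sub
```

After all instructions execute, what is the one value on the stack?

-11

i32.const 9  → 9
i32.const -9 → 9 -9
i32.const -1 → 9 -9 -1
i32.const -7 → 9 -9 -1 -7
i32.add      → 9 -9 -8
i32.const 6  → 9 -9 -8 6
i32.mul      → 9 -9 -48
i32.div_s    → 9 0
i32.const -9 → 9 0 -9
i32.const 11 → 9 0 -9 11
i32.sub      → 9 0 -20
i32.sub      → 9 20
i32.const 1  → 9 20 1
i32.div_s    → 9 20
i32.sub      → -11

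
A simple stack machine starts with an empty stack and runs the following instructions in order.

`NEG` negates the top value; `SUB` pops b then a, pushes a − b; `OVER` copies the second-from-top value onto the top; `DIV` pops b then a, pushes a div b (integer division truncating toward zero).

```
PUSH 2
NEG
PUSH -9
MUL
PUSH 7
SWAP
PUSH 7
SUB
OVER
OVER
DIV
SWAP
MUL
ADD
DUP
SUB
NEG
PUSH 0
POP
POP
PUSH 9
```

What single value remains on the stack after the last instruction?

PUSH 2  → [2]
NEG     → [-2]
PUSH -9 → [-2, -9]
MUL     → [18]
PUSH 7  → [18, 7]
SWAP    → [7, 18]
PUSH 7  → [7, 18, 7]
SUB     → [7, 11]
OVER    → [7, 11, 7]
OVER    → [7, 11, 7, 11]
DIV     → [7, 11, 0]
SWAP    → [7, 0, 11]
MUL     → [7, 0]
ADD     → [7]
DUP     → [7, 7]
SUB     → [0]
NEG     → [0]
PUSH 0  → [0, 0]
POP     → [0]
POP     → []
PUSH 9  → [9]

9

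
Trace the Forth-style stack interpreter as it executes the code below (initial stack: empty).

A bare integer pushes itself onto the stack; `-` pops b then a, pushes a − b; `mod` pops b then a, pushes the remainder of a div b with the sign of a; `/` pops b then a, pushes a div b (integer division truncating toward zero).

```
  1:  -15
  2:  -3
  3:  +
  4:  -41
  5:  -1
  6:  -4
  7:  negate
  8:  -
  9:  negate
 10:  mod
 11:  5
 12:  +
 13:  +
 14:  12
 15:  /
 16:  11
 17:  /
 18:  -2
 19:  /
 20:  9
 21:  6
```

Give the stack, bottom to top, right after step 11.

-15     -15
-3      -15 -3
+       -18
-41     -18 -41
-1      -18 -41 -1
-4      -18 -41 -1 -4
negate  -18 -41 -1 4
-       -18 -41 -5
negate  -18 -41 5
mod     -18 -1
5       -18 -1 5

[-18, -1, 5]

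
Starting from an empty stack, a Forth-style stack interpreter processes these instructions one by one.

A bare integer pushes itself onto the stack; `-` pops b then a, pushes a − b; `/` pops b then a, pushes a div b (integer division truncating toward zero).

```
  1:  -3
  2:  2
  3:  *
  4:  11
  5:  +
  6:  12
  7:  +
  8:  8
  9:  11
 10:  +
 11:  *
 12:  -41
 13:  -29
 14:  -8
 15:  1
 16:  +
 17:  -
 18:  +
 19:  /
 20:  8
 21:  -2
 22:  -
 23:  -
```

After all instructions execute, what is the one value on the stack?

-3  → -3
2   → -3 2
*   → -6
11  → -6 11
+   → 5
12  → 5 12
+   → 17
8   → 17 8
11  → 17 8 11
+   → 17 19
*   → 323
-41 → 323 -41
-29 → 323 -41 -29
-8  → 323 -41 -29 -8
1   → 323 -41 -29 -8 1
+   → 323 -41 -29 -7
-   → 323 -41 -22
+   → 323 -63
/   → -5
8   → -5 8
-2  → -5 8 -2
-   → -5 10
-   → -15

-15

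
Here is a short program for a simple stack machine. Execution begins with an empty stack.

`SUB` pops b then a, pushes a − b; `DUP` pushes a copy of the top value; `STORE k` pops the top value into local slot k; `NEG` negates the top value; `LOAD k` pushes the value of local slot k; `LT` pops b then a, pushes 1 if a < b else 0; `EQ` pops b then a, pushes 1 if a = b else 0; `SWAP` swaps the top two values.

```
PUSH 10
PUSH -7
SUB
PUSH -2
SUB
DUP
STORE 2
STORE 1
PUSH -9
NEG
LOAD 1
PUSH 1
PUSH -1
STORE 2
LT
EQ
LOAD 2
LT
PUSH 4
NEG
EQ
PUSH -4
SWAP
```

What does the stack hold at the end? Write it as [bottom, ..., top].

PUSH 10 : 10
PUSH -7 : 10 -7
SUB     : 17
PUSH -2 : 17 -2
SUB     : 19
DUP     : 19 19
STORE 2 : 19
STORE 1 : (empty)
PUSH -9 : -9
NEG     : 9
LOAD 1  : 9 19
PUSH 1  : 9 19 1
PUSH -1 : 9 19 1 -1
STORE 2 : 9 19 1
LT      : 9 0
EQ      : 0
LOAD 2  : 0 -1
LT      : 0
PUSH 4  : 0 4
NEG     : 0 -4
EQ      : 0
PUSH -4 : 0 -4
SWAP    : -4 0

[-4, 0]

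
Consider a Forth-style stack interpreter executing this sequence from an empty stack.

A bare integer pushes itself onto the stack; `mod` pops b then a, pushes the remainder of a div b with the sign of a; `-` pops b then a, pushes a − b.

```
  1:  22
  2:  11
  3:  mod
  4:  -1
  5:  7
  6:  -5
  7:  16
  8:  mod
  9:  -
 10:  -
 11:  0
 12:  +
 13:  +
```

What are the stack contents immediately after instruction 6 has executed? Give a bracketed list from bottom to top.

[0, -1, 7, -5]

22  → 22
11  → 22 11
mod → 0
-1  → 0 -1
7   → 0 -1 7
-5  → 0 -1 7 -5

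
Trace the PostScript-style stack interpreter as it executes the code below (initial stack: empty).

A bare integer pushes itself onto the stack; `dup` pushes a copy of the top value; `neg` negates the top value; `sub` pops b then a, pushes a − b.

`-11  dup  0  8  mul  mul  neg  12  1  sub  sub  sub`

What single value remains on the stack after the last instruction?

-11  -11
dup  -11 -11
0    -11 -11 0
8    -11 -11 0 8
mul  -11 -11 0
mul  -11 0
neg  -11 0
12   -11 0 12
1    -11 0 12 1
sub  -11 0 11
sub  -11 -11
sub  0

0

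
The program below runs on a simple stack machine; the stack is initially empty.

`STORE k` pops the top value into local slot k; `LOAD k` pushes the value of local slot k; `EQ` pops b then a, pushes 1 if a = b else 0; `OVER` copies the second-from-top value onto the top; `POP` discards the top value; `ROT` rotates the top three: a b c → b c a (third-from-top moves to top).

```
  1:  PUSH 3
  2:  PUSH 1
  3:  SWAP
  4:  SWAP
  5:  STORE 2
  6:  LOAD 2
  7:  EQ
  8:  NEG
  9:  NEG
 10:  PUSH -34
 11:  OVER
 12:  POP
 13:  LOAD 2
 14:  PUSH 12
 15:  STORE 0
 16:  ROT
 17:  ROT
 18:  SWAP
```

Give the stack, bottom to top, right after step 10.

[0, -34]

PUSH 3   → 3
PUSH 1   → 3 1
SWAP     → 1 3
SWAP     → 3 1
STORE 2  → 3
LOAD 2   → 3 1
EQ       → 0
NEG      → 0
NEG      → 0
PUSH -34 → 0 -34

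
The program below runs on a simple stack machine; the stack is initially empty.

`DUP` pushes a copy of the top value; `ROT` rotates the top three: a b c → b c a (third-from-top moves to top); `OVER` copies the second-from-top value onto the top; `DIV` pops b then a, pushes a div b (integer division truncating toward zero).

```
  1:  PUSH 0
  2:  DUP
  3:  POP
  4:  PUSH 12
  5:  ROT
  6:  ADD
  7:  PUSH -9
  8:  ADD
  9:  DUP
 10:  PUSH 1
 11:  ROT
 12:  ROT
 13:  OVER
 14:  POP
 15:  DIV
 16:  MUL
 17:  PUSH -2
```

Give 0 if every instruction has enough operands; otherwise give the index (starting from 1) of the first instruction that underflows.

5

PUSH 0  → [0]
DUP     → [0, 0]
POP     → [0]
PUSH 12 → [0, 12]
ROT  — needs 3 operands, stack has 2 → underflow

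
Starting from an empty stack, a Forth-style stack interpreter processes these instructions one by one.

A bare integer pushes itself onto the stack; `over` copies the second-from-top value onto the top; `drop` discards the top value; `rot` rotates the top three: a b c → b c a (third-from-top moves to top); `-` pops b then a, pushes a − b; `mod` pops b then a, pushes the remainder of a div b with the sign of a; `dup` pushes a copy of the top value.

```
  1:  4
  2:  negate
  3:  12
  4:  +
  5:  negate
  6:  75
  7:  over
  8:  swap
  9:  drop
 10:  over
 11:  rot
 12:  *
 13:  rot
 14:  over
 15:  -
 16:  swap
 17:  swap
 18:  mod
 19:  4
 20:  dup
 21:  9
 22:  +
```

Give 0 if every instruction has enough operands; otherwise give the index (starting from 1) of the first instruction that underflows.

4      -> [4]
negate -> [-4]
12     -> [-4, 12]
+      -> [8]
negate -> [-8]
75     -> [-8, 75]
over   -> [-8, 75, -8]
swap   -> [-8, -8, 75]
drop   -> [-8, -8]
over   -> [-8, -8, -8]
rot    -> [-8, -8, -8]
*      -> [-8, 64]
rot  — needs 3 operands, stack has 2 → underflow

13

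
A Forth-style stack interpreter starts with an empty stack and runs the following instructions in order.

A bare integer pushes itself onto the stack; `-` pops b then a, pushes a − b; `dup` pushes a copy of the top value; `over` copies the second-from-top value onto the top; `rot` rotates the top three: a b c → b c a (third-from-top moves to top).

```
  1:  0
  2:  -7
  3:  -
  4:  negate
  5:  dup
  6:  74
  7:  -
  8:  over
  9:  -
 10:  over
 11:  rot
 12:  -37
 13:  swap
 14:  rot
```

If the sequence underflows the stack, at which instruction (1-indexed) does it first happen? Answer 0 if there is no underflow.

0      : 0
-7     : 0 -7
-      : 7
negate : -7
dup    : -7 -7
74     : -7 -7 74
-      : -7 -81
over   : -7 -81 -7
-      : -7 -74
over   : -7 -74 -7
rot    : -74 -7 -7
-37    : -74 -7 -7 -37
swap   : -74 -7 -37 -7
rot    : -74 -37 -7 -7

0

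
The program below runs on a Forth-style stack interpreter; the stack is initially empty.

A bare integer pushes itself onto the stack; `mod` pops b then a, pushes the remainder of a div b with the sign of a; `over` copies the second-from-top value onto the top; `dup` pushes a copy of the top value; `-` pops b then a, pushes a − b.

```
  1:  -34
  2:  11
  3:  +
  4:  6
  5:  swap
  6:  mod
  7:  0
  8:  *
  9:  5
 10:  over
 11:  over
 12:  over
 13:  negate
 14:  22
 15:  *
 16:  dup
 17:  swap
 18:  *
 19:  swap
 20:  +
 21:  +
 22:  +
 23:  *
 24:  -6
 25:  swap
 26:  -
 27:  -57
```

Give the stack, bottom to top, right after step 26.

[-6]

-34    -> [-34]
11     -> [-34, 11]
+      -> [-23]
6      -> [-23, 6]
swap   -> [6, -23]
mod    -> [6]
0      -> [6, 0]
*      -> [0]
5      -> [0, 5]
over   -> [0, 5, 0]
over   -> [0, 5, 0, 5]
over   -> [0, 5, 0, 5, 0]
negate -> [0, 5, 0, 5, 0]
22     -> [0, 5, 0, 5, 0, 22]
*      -> [0, 5, 0, 5, 0]
dup    -> [0, 5, 0, 5, 0, 0]
swap   -> [0, 5, 0, 5, 0, 0]
*      -> [0, 5, 0, 5, 0]
swap   -> [0, 5, 0, 0, 5]
+      -> [0, 5, 0, 5]
+      -> [0, 5, 5]
+      -> [0, 10]
*      -> [0]
-6     -> [0, -6]
swap   -> [-6, 0]
-      -> [-6]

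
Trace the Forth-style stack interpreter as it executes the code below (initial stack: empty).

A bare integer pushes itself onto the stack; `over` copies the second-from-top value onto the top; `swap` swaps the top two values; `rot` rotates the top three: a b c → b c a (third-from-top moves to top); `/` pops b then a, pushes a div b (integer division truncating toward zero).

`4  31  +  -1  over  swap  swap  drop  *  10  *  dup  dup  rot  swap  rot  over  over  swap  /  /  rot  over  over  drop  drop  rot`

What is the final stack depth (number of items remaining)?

3

4    : [4]
31   : [4, 31]
+    : [35]
-1   : [35, -1]
over : [35, -1, 35]
swap : [35, 35, -1]
swap : [35, -1, 35]
drop : [35, -1]
*    : [-35]
10   : [-35, 10]
*    : [-350]
dup  : [-350, -350]
dup  : [-350, -350, -350]
rot  : [-350, -350, -350]
swap : [-350, -350, -350]
rot  : [-350, -350, -350]
over : [-350, -350, -350, -350]
over : [-350, -350, -350, -350, -350]
swap : [-350, -350, -350, -350, -350]
/    : [-350, -350, -350, 1]
/    : [-350, -350, -350]
rot  : [-350, -350, -350]
over : [-350, -350, -350, -350]
over : [-350, -350, -350, -350, -350]
drop : [-350, -350, -350, -350]
drop : [-350, -350, -350]
rot  : [-350, -350, -350]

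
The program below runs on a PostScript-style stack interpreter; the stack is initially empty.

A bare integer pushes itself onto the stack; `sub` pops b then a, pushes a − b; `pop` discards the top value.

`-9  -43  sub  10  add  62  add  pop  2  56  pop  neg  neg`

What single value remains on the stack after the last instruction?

-9  → -9
-43 → -9 -43
sub → 34
10  → 34 10
add → 44
62  → 44 62
add → 106
pop → (empty)
2   → 2
56  → 2 56
pop → 2
neg → -2
neg → 2

2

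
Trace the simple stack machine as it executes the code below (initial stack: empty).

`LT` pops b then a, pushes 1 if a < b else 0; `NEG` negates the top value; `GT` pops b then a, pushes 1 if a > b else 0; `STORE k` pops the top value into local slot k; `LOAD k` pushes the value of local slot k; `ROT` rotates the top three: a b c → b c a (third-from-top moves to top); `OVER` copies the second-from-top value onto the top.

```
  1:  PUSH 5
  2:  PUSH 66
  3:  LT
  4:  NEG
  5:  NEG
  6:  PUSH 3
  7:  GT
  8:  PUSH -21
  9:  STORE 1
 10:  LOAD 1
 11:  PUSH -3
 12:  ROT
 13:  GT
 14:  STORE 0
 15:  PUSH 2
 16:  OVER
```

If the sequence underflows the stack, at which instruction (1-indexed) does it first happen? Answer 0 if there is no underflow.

PUSH 5    [5]
PUSH 66   [5, 66]
LT        [1]
NEG       [-1]
NEG       [1]
PUSH 3    [1, 3]
GT        [0]
PUSH -21  [0, -21]
STORE 1   [0]
LOAD 1    [0, -21]
PUSH -3   [0, -21, -3]
ROT       [-21, -3, 0]
GT        [-21, 0]
STORE 0   [-21]
PUSH 2    [-21, 2]
OVER      [-21, 2, -21]

0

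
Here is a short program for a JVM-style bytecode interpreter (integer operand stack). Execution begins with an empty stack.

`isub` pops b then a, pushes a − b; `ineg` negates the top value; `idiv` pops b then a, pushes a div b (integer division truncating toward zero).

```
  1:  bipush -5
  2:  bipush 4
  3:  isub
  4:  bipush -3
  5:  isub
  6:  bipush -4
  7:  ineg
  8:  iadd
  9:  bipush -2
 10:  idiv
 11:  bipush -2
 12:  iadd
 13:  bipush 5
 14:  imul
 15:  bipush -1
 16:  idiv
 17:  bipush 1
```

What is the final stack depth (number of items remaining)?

2

bipush -5 → -5
bipush 4  → -5 4
isub      → -9
bipush -3 → -9 -3
isub      → -6
bipush -4 → -6 -4
ineg      → -6 4
iadd      → -2
bipush -2 → -2 -2
idiv      → 1
bipush -2 → 1 -2
iadd      → -1
bipush 5  → -1 5
imul      → -5
bipush -1 → -5 -1
idiv      → 5
bipush 1  → 5 1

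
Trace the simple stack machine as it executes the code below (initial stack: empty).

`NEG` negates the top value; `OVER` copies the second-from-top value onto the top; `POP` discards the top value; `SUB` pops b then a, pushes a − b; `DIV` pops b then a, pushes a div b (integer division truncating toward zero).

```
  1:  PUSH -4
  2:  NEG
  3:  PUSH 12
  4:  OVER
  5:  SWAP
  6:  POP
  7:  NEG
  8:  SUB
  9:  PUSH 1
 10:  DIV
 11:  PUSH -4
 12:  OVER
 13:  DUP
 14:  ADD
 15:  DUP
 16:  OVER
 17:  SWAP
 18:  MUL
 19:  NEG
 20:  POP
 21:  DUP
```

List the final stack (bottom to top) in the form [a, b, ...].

[8, -4, 16, 16]

PUSH -4 -> [-4]
NEG     -> [4]
PUSH 12 -> [4, 12]
OVER    -> [4, 12, 4]
SWAP    -> [4, 4, 12]
POP     -> [4, 4]
NEG     -> [4, -4]
SUB     -> [8]
PUSH 1  -> [8, 1]
DIV     -> [8]
PUSH -4 -> [8, -4]
OVER    -> [8, -4, 8]
DUP     -> [8, -4, 8, 8]
ADD     -> [8, -4, 16]
DUP     -> [8, -4, 16, 16]
OVER    -> [8, -4, 16, 16, 16]
SWAP    -> [8, -4, 16, 16, 16]
MUL     -> [8, -4, 16, 256]
NEG     -> [8, -4, 16, -256]
POP     -> [8, -4, 16]
DUP     -> [8, -4, 16, 16]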